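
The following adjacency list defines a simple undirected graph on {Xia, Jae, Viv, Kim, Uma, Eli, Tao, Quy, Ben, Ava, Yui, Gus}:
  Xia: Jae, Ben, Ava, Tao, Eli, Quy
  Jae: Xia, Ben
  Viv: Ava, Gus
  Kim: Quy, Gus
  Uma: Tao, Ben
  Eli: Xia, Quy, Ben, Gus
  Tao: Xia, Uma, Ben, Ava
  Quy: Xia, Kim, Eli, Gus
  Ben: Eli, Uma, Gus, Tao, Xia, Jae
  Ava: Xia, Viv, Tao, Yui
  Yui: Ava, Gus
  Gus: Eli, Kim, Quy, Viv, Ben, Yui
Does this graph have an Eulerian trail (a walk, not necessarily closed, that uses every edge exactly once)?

Yes

Degrees: Xia:6, Jae:2, Viv:2, Kim:2, Uma:2, Eli:4, Tao:4, Quy:4, Ben:6, Ava:4, Yui:2, Gus:6
Odd-degree vertices: none (0 total).
With 0 odd-degree vertices and all edges in one connected piece, an Eulerian trail exists.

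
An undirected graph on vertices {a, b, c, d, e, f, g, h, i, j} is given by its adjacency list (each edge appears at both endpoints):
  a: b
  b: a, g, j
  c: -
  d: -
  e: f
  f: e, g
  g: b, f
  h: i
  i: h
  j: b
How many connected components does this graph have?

4

Component: {c}
Component: {d}
Component: {h, i}
Component: {a, b, e, f, g, j}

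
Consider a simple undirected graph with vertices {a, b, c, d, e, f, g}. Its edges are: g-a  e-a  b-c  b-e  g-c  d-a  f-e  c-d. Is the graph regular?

Degrees: a:3, b:2, c:3, d:2, e:3, f:1, g:2
Vertex f has degree 1 while a has degree 3, so the graph is not regular.

No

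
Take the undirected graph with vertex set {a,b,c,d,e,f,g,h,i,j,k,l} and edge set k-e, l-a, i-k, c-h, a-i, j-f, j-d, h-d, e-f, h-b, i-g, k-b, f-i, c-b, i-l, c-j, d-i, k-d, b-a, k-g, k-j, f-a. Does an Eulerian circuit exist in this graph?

Degrees: a:4, b:4, c:3, d:4, e:2, f:4, g:2, h:3, i:6, j:4, k:6, l:2
Vertices with odd degree: c, h. An Eulerian circuit requires all degrees even.

No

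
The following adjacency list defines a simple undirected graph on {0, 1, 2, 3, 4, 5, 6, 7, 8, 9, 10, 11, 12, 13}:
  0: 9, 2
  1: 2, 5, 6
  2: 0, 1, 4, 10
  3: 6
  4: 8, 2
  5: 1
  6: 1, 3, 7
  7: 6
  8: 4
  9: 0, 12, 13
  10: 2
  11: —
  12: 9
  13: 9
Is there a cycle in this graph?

|V| = 14, |E| = 12, number of components = 2.
A forest on 14 vertices with 2 components has exactly 12 edges, which matches — so no cycle.

No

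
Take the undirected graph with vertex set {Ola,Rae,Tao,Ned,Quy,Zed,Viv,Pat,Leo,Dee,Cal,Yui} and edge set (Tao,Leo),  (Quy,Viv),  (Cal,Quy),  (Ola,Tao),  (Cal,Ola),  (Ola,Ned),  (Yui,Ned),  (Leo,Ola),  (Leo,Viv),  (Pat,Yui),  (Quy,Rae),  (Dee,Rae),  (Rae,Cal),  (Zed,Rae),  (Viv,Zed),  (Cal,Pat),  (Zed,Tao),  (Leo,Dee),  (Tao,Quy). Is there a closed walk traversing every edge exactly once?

No

Degrees: Ola:4, Rae:4, Tao:4, Ned:2, Quy:4, Zed:3, Viv:3, Pat:2, Leo:4, Dee:2, Cal:4, Yui:2
Vertices with odd degree: Zed, Viv. An Eulerian circuit requires all degrees even.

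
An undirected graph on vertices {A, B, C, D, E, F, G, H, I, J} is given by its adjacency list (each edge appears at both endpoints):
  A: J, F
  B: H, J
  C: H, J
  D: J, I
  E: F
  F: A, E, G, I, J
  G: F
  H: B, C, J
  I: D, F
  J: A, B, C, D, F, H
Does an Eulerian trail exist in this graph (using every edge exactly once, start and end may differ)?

No

Degrees: A:2, B:2, C:2, D:2, E:1, F:5, G:1, H:3, I:2, J:6
Odd-degree vertices: E, F, G, H (4 total).
With 4 odd-degree vertices (more than two), no single trail can use every edge.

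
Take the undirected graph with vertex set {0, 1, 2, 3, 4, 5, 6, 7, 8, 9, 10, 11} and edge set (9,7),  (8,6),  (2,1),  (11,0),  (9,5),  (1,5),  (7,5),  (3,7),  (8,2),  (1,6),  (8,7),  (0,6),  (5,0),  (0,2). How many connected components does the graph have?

3

Component: {4}
Component: {10}
Component: {0, 1, 2, 3, 5, 6, 7, 8, 9, 11}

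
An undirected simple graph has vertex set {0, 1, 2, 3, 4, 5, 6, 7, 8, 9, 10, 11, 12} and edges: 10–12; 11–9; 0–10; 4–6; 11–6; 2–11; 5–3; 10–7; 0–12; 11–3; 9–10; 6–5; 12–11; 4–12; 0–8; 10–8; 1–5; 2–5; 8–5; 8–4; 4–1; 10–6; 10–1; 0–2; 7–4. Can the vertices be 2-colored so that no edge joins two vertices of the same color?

No

The cycle 0-10-12-0 has length 3, which is odd, so the graph is not bipartite.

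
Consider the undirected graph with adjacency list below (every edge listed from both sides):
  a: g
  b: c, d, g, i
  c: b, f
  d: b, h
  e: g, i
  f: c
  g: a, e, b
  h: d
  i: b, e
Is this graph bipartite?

Partition the vertices as {c, d, g, i} vs {a, b, e, f, h}. Each listed edge has one endpoint in each part, so the graph is bipartite.

Yes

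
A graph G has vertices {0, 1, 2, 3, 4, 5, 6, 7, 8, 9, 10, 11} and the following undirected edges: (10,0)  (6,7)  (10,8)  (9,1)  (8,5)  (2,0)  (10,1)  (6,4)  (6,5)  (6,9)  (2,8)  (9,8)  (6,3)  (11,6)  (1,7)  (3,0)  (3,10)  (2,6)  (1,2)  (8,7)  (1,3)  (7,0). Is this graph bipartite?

No

The cycle 3-1-10-3 has length 3, which is odd, so the graph is not bipartite.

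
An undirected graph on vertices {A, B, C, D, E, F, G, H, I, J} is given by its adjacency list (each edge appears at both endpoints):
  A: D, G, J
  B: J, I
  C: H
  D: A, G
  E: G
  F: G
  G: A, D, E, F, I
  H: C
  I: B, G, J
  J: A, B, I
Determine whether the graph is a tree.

The graph has 10 vertices and 11 edges.
It splits into 2 components, so it cannot be a tree.

No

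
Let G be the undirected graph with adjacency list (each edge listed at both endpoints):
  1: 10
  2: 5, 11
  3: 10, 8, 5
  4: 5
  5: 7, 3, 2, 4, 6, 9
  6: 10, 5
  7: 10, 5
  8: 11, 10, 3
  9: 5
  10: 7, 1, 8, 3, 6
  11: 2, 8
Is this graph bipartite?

8-3-5-2-11-8 is an odd cycle (length 5), and a bipartite graph can contain only even cycles.

No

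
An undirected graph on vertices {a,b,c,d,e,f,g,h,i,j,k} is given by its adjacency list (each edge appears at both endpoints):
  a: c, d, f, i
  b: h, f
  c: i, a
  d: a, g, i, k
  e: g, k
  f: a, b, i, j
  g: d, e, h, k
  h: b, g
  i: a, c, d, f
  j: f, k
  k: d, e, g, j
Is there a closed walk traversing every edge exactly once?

Yes

Degrees: a:4, b:2, c:2, d:4, e:2, f:4, g:4, h:2, i:4, j:2, k:4
All degrees are even and the non-isolated vertices are connected — an Eulerian circuit exists.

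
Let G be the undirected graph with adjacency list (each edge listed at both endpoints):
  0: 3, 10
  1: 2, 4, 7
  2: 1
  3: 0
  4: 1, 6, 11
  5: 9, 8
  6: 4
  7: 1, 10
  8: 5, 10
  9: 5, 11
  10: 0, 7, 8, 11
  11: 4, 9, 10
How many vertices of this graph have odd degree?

6

Degrees: 0:2, 1:3, 2:1, 3:1, 4:3, 5:2, 6:1, 7:2, 8:2, 9:2, 10:4, 11:3
Odd-degree vertices: 1, 2, 3, 4, 6, 11.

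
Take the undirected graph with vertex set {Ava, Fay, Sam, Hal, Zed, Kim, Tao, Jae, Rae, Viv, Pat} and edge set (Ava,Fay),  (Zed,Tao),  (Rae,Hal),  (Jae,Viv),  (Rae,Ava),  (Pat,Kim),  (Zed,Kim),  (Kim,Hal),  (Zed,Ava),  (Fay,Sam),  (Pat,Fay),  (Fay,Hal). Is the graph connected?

Component: {Jae, Viv}
Component: {Ava, Fay, Sam, Hal, Zed, Kim, Tao, Rae, Pat}
No edge joins these 2 groups, so the graph is disconnected.

No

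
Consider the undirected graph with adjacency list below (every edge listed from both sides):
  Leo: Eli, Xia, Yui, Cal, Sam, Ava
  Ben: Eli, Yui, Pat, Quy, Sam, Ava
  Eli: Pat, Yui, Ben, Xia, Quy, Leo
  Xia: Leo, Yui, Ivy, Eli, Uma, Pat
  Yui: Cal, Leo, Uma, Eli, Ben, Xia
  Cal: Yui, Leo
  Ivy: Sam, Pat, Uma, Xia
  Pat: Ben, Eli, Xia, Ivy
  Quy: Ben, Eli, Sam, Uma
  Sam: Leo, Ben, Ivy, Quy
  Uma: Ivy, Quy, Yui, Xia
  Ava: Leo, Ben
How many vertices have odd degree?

0

Degrees: Leo:6, Ben:6, Eli:6, Xia:6, Yui:6, Cal:2, Ivy:4, Pat:4, Quy:4, Sam:4, Uma:4, Ava:2
Odd-degree vertices: none.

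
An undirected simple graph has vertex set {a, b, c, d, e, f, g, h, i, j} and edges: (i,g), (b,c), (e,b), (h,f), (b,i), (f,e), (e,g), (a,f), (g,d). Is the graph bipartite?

Yes

A valid 2-coloring puts {b, f, g, j} on one side and {a, c, d, e, h, i} on the other; every edge crosses between the two sides.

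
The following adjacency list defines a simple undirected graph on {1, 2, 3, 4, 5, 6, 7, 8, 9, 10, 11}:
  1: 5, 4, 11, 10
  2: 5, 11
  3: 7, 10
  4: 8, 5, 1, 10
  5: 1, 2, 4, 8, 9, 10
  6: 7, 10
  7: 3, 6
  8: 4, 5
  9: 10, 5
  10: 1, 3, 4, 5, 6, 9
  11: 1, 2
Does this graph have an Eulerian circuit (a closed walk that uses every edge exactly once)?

Yes

Degrees: 1:4, 2:2, 3:2, 4:4, 5:6, 6:2, 7:2, 8:2, 9:2, 10:6, 11:2
All degrees are even and the non-isolated vertices are connected — an Eulerian circuit exists.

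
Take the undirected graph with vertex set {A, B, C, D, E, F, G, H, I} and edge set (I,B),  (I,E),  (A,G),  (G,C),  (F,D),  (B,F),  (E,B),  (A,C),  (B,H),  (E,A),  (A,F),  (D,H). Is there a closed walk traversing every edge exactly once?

No

Degrees: A:4, B:4, C:2, D:2, E:3, F:3, G:2, H:2, I:2
E, F have odd degree; an Eulerian circuit needs every degree to be even, so none exists.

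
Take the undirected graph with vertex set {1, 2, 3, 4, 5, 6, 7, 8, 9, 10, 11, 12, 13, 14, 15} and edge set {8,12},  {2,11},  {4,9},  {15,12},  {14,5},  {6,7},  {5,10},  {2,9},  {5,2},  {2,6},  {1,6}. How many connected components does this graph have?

Component: {3}
Component: {13}
Component: {8, 12, 15}
Component: {1, 2, 4, 5, 6, 7, 9, 10, 11, 14}

4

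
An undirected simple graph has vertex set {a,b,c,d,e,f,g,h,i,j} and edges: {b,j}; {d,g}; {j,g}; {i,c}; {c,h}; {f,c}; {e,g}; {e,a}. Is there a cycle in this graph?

No

|V| = 10, |E| = 8, number of components = 2.
A forest on 10 vertices with 2 components has exactly 8 edges, which matches — so no cycle.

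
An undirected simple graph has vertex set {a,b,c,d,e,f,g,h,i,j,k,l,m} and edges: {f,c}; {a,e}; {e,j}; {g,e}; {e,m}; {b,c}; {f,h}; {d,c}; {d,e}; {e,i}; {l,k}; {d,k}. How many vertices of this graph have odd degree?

Degrees: a:1, b:1, c:3, d:3, e:6, f:2, g:1, h:1, i:1, j:1, k:2, l:1, m:1
Odd-degree vertices: a, b, c, d, g, h, i, j, l, m.

10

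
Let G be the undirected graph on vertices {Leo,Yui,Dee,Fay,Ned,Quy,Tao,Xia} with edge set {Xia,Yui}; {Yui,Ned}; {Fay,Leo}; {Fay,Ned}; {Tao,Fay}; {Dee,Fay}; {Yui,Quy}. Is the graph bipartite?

Yes

Color {Yui, Fay} black and {Leo, Dee, Ned, Quy, Tao, Xia} white. No edge joins two same-colored vertices, so the graph is bipartite.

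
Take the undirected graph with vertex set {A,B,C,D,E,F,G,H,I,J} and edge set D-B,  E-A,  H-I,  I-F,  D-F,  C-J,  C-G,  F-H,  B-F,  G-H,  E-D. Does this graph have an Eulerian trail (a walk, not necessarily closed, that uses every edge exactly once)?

Degrees: A:1, B:2, C:2, D:3, E:2, F:4, G:2, H:3, I:2, J:1
Odd-degree vertices: A, D, H, J (4 total).
An Eulerian trail requires 0 or 2 odd-degree vertices; here there are 4.

No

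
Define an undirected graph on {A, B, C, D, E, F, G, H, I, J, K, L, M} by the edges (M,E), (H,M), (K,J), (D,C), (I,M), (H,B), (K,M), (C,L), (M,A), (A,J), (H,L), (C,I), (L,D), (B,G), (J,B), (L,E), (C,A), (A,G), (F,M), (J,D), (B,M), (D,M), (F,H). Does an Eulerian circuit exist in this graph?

Yes

Degrees: A:4, B:4, C:4, D:4, E:2, F:2, G:2, H:4, I:2, J:4, K:2, L:4, M:8
All degrees are even and the non-isolated vertices are connected — an Eulerian circuit exists.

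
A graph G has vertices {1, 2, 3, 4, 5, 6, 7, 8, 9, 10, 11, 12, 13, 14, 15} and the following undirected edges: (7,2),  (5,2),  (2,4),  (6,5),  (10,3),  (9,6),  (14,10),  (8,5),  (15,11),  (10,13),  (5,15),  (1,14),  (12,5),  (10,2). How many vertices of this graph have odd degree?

10

Degrees: 1:1, 2:4, 3:1, 4:1, 5:5, 6:2, 7:1, 8:1, 9:1, 10:4, 11:1, 12:1, 13:1, 14:2, 15:2
Odd-degree vertices: 1, 3, 4, 5, 7, 8, 9, 11, 12, 13.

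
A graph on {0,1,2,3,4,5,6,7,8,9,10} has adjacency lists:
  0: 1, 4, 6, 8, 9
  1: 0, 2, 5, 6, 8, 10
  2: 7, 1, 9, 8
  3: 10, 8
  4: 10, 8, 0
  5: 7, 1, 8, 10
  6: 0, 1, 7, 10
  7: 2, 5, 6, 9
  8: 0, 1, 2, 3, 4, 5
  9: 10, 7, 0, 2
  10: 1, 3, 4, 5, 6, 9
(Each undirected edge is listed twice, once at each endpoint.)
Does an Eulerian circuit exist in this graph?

No

Degrees: 0:5, 1:6, 2:4, 3:2, 4:3, 5:4, 6:4, 7:4, 8:6, 9:4, 10:6
Vertices with odd degree: 0, 4. An Eulerian circuit requires all degrees even.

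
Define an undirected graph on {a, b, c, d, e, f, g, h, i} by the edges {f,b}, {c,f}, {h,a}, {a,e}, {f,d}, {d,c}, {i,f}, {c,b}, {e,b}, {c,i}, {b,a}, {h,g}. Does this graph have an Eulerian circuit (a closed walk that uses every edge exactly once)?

Degrees: a:3, b:4, c:4, d:2, e:2, f:4, g:1, h:2, i:2
Vertices with odd degree: a, g. An Eulerian circuit requires all degrees even.

No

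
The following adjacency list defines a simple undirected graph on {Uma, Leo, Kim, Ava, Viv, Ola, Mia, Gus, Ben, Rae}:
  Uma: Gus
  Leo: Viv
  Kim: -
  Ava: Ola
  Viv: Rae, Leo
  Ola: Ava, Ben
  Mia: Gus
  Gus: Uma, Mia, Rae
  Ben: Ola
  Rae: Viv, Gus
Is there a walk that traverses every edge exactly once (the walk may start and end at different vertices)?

No

Degrees: Uma:1, Leo:1, Kim:0, Ava:1, Viv:2, Ola:2, Mia:1, Gus:3, Ben:1, Rae:2
Odd-degree vertices: Uma, Leo, Ava, Mia, Gus, Ben (6 total).
With 6 odd-degree vertices (more than two), no single trail can use every edge.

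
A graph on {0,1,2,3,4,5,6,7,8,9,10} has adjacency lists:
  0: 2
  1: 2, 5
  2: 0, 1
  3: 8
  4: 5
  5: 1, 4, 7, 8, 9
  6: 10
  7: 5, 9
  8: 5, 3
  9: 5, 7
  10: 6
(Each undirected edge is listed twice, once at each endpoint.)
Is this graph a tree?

The graph has 11 vertices and 10 edges.
It is not connected, so it is not a tree.

No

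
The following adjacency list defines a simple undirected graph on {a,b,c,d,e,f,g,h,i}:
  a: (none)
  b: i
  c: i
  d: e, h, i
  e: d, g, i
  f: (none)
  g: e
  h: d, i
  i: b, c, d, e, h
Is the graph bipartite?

The cycle e-d-i-e has length 3, which is odd, so the graph is not bipartite.

No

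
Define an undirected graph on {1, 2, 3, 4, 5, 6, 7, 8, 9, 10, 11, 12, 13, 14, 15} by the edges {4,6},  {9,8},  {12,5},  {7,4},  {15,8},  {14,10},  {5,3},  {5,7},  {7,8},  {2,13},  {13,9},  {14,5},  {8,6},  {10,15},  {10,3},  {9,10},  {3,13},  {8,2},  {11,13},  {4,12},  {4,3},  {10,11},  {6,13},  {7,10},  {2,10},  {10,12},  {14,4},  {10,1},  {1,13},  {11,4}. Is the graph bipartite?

Yes

Partition the vertices as {4, 5, 8, 10, 13} vs {1, 2, 3, 6, 7, 9, 11, 12, 14, 15}. Each listed edge has one endpoint in each part, so the graph is bipartite.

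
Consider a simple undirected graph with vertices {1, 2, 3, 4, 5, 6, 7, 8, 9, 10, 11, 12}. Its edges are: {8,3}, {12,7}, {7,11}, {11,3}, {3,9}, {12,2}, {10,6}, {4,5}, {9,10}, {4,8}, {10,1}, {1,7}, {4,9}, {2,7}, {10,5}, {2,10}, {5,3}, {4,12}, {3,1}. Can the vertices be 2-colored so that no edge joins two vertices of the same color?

No

The cycle 7-2-12-7 has length 3, which is odd, so the graph is not bipartite.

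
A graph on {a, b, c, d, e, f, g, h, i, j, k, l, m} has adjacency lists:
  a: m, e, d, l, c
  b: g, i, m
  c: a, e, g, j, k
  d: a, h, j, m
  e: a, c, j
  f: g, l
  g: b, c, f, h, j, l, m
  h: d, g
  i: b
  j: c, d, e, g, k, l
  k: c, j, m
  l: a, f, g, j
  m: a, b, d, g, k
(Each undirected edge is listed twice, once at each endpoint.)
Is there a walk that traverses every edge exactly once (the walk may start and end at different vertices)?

Degrees: a:5, b:3, c:5, d:4, e:3, f:2, g:7, h:2, i:1, j:6, k:3, l:4, m:5
Odd-degree vertices: a, b, c, e, g, i, k, m (8 total).
With 8 odd-degree vertices (more than two), no single trail can use every edge.

No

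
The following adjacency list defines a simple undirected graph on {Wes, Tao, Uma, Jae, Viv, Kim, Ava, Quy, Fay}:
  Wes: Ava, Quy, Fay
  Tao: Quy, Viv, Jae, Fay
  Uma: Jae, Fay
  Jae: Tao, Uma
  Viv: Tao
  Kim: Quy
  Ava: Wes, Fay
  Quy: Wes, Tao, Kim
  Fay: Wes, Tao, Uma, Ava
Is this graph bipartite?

Wes-Ava-Fay-Wes is an odd cycle (length 3), and a bipartite graph can contain only even cycles.

No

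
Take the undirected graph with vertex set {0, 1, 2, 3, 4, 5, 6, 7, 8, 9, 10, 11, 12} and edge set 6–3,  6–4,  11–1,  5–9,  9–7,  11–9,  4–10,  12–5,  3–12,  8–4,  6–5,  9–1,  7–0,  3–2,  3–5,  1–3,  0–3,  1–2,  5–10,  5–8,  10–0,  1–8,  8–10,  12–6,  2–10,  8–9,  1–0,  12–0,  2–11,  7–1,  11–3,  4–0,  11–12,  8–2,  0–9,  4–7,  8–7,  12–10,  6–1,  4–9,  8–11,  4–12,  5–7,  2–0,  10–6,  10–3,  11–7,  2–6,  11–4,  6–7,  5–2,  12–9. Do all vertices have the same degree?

Degrees: 0:8, 1:8, 2:8, 3:8, 4:8, 5:8, 6:8, 7:8, 8:8, 9:8, 10:8, 11:8, 12:8
Every vertex has degree 8, so the graph is 8-regular.

Yes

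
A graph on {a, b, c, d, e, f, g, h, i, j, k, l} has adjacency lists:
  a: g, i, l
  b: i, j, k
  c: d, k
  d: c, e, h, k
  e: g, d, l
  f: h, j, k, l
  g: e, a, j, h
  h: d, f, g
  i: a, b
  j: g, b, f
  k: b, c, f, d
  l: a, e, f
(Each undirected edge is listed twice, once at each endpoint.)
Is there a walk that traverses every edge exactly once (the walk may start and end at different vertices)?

No

Degrees: a:3, b:3, c:2, d:4, e:3, f:4, g:4, h:3, i:2, j:3, k:4, l:3
Odd-degree vertices: a, b, e, h, j, l (6 total).
With 6 odd-degree vertices (more than two), no single trail can use every edge.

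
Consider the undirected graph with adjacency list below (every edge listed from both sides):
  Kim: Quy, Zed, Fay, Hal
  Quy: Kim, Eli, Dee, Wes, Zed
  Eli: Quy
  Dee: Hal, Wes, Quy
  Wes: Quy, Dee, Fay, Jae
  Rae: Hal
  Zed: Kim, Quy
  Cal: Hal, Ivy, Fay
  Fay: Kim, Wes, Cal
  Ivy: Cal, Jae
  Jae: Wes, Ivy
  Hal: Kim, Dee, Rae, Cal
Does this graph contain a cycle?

|V| = 12, |E| = 17, number of components = 1.
Since 17 > 12 - 1, a cycle must exist; for instance Kim-Zed-Quy-Kim.

Yes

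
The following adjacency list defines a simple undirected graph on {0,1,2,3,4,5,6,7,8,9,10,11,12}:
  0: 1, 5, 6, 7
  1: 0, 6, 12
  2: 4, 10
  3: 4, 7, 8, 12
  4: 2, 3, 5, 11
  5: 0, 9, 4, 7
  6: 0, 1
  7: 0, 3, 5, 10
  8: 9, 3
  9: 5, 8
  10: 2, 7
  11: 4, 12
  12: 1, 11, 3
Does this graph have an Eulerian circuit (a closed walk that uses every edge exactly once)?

Degrees: 0:4, 1:3, 2:2, 3:4, 4:4, 5:4, 6:2, 7:4, 8:2, 9:2, 10:2, 11:2, 12:3
1, 12 have odd degree; an Eulerian circuit needs every degree to be even, so none exists.

No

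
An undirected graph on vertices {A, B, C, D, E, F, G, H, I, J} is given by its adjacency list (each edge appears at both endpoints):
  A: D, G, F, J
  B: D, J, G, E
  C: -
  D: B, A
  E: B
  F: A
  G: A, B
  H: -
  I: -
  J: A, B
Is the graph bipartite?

Yes

Partition the vertices as {C, D, E, F, G, H, I, J} vs {A, B}. Each listed edge has one endpoint in each part, so the graph is bipartite.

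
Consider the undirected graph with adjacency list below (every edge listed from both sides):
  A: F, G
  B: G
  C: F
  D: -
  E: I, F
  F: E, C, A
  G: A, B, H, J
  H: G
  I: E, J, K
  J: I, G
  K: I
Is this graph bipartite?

Yes

Color {D, F, G, I} black and {A, B, C, E, H, J, K} white. No edge joins two same-colored vertices, so the graph is bipartite.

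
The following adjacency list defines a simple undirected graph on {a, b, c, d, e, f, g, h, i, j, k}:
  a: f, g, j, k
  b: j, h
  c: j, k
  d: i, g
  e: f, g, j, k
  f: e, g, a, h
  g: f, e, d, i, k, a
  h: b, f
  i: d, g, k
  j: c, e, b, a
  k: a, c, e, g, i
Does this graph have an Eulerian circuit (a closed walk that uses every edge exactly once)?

Degrees: a:4, b:2, c:2, d:2, e:4, f:4, g:6, h:2, i:3, j:4, k:5
i, k have odd degree; an Eulerian circuit needs every degree to be even, so none exists.

No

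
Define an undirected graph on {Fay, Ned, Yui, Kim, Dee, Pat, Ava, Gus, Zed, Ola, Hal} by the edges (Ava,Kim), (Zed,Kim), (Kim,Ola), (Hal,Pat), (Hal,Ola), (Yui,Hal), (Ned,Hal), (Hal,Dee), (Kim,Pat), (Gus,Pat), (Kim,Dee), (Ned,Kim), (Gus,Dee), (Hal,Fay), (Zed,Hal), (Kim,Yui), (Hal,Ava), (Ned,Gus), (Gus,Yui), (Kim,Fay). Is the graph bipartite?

Partition the vertices as {Kim, Gus, Hal} vs {Fay, Ned, Yui, Dee, Pat, Ava, Zed, Ola}. Each listed edge has one endpoint in each part, so the graph is bipartite.

Yes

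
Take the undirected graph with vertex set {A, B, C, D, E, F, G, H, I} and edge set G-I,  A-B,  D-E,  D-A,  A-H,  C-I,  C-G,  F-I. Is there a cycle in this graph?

Yes

|V| = 9, |E| = 8, number of components = 2.
Since 8 > 9 - 2, a cycle must exist; for instance C-I-G-C.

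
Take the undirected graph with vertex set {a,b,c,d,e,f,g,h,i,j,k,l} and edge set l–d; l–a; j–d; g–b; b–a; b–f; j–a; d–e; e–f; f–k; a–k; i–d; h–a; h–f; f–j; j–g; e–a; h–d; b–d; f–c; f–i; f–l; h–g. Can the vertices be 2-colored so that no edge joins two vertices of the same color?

Partition the vertices as {b, c, e, h, i, j, k, l} vs {a, d, f, g}. Each listed edge has one endpoint in each part, so the graph is bipartite.

Yes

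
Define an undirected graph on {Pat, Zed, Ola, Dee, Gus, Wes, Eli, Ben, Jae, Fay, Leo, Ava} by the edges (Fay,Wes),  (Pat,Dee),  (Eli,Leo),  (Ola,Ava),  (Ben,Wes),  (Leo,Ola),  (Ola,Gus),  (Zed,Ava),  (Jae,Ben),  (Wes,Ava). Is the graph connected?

No

Component: {Pat, Dee}
Component: {Zed, Ola, Gus, Wes, Eli, Ben, Jae, Fay, Leo, Ava}
No edge joins these 2 groups, so the graph is disconnected.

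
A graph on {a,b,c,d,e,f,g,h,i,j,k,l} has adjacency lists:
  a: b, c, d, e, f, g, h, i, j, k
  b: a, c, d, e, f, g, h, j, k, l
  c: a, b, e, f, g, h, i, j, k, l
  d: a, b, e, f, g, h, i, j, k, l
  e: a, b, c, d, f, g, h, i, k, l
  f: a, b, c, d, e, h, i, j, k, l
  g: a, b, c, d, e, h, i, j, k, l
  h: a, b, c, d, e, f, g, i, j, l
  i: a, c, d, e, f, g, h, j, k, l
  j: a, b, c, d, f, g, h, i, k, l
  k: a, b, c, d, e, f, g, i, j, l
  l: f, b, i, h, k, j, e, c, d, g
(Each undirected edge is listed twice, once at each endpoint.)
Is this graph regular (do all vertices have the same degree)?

Degrees: a:10, b:10, c:10, d:10, e:10, f:10, g:10, h:10, i:10, j:10, k:10, l:10
Every vertex has degree 10, so the graph is 10-regular.

Yes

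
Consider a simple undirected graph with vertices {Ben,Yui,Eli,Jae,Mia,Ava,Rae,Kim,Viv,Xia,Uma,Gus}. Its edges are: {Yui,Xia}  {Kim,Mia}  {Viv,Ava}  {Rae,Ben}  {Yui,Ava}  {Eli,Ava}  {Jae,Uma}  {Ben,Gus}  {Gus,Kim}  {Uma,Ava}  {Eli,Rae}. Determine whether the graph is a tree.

The graph has 12 vertices and 11 edges.
It is connected with exactly 11 edges, hence acyclic — it is a tree.

Yes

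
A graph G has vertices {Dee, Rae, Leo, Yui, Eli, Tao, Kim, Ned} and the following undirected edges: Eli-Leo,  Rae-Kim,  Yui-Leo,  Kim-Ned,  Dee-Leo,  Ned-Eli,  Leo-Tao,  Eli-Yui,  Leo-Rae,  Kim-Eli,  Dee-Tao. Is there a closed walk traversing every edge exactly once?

No

Degrees: Dee:2, Rae:2, Leo:5, Yui:2, Eli:4, Tao:2, Kim:3, Ned:2
Leo, Kim have odd degree; an Eulerian circuit needs every degree to be even, so none exists.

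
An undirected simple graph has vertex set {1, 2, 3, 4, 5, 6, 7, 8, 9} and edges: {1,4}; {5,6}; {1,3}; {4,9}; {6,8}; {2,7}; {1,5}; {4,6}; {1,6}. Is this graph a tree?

The graph has 9 vertices and 9 edges.
It is not connected, so it is not a tree.

No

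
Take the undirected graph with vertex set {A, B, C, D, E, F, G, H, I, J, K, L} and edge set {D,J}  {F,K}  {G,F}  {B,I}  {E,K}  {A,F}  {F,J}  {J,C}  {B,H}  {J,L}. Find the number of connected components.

2

Component: {B, H, I}
Component: {A, C, D, E, F, G, J, K, L}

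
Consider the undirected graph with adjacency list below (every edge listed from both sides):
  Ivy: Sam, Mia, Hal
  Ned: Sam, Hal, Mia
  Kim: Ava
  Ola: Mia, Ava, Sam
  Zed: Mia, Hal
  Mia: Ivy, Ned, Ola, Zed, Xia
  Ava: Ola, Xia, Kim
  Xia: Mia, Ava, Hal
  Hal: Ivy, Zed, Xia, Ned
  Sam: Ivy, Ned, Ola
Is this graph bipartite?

Color {Mia, Ava, Hal, Sam} black and {Ivy, Ned, Kim, Ola, Zed, Xia} white. No edge joins two same-colored vertices, so the graph is bipartite.

Yes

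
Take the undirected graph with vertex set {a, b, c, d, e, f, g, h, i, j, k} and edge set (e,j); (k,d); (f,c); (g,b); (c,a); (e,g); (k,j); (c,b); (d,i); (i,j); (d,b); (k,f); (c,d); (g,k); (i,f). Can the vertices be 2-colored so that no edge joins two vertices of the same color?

d-c-b-d is an odd cycle (length 3), and a bipartite graph can contain only even cycles.

No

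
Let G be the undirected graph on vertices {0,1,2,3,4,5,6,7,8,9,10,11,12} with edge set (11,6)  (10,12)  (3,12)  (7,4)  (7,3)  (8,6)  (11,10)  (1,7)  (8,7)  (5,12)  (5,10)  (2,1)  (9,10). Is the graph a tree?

No

The graph has 13 vertices and 13 edges.
It is not connected, so it is not a tree.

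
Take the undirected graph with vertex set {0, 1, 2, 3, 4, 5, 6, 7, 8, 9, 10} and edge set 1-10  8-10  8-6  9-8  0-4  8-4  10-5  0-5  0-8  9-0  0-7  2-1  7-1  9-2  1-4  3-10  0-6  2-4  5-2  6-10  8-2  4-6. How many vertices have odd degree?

6

Degrees: 0:6, 1:4, 2:5, 3:1, 4:5, 5:3, 6:4, 7:2, 8:6, 9:3, 10:5
Odd-degree vertices: 2, 3, 4, 5, 9, 10.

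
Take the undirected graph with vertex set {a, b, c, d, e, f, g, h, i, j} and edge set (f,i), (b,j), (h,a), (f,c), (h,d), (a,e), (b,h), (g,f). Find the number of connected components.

Component: {c, f, g, i}
Component: {a, b, d, e, h, j}

2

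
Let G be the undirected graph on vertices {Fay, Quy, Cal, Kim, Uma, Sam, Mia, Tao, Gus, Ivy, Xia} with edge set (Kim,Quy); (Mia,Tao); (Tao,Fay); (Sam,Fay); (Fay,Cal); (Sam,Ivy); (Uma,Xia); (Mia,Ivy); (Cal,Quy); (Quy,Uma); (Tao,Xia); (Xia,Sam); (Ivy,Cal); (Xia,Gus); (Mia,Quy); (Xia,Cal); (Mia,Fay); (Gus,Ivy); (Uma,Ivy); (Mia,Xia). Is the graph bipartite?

The cycle Mia-Tao-Xia-Mia has length 3, which is odd, so the graph is not bipartite.

No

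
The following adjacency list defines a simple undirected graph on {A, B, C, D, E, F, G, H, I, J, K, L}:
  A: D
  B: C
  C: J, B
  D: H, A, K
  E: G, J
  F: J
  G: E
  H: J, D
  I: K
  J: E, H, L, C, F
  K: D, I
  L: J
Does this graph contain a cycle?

The graph has 12 vertices, 11 edges, and 1 connected component.
A forest on 12 vertices with 1 component has exactly 11 edges, which matches — so no cycle.

No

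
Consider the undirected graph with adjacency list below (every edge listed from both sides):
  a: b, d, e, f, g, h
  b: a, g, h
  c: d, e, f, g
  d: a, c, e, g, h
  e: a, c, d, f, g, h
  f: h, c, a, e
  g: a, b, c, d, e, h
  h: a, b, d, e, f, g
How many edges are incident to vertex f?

Neighbors of f: a, c, e, h.

4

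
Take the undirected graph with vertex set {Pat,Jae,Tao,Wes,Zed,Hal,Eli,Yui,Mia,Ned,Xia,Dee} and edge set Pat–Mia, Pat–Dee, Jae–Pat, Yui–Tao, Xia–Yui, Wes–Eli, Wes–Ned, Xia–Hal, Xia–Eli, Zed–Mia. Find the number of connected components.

Component: {Pat, Jae, Zed, Mia, Dee}
Component: {Tao, Wes, Hal, Eli, Yui, Ned, Xia}

2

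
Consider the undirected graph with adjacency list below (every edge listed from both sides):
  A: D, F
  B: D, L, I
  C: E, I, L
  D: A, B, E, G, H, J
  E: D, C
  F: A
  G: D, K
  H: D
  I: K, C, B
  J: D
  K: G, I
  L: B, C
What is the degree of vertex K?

2

Neighbors of K: G, I.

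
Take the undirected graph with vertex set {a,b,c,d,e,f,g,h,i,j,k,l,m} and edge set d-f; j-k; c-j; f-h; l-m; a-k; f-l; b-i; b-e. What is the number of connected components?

4

Component: {g}
Component: {b, e, i}
Component: {a, c, j, k}
Component: {d, f, h, l, m}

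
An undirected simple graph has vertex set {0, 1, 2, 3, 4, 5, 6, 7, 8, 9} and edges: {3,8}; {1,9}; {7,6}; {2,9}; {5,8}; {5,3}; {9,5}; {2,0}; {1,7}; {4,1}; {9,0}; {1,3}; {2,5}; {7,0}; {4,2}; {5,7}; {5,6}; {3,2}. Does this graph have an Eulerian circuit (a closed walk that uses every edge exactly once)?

No

Degrees: 0:3, 1:4, 2:5, 3:4, 4:2, 5:6, 6:2, 7:4, 8:2, 9:4
0, 2 have odd degree; an Eulerian circuit needs every degree to be even, so none exists.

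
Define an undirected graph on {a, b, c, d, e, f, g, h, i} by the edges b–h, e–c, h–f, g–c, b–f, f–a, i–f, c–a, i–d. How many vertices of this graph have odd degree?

Degrees: a:2, b:2, c:3, d:1, e:1, f:4, g:1, h:2, i:2
Odd-degree vertices: c, d, e, g.

4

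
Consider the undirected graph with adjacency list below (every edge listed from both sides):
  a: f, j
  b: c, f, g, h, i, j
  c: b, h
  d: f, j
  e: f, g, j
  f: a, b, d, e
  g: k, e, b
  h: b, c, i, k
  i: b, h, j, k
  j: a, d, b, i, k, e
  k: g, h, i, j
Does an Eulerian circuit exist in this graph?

Degrees: a:2, b:6, c:2, d:2, e:3, f:4, g:3, h:4, i:4, j:6, k:4
Vertices with odd degree: e, g. An Eulerian circuit requires all degrees even.

No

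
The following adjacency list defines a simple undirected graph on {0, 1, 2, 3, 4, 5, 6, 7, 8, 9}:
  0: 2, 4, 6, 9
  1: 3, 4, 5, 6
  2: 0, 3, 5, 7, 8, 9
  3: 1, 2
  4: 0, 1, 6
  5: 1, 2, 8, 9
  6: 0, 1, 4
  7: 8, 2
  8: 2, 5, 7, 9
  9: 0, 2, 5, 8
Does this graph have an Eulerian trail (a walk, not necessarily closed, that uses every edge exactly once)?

Degrees: 0:4, 1:4, 2:6, 3:2, 4:3, 5:4, 6:3, 7:2, 8:4, 9:4
Odd-degree vertices: 4, 6 (2 total).
The non-isolated vertices are connected and exactly 2 have odd degree, so an Eulerian trail exists (from 4 to 6).

Yes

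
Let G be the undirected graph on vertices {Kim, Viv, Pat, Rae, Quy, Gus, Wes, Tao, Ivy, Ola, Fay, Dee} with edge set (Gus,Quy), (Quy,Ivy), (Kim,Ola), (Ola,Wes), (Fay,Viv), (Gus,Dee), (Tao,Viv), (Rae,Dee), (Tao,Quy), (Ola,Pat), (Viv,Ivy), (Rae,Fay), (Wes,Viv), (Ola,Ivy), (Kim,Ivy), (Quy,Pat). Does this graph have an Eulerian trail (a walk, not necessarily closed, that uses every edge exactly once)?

Degrees: Kim:2, Viv:4, Pat:2, Rae:2, Quy:4, Gus:2, Wes:2, Tao:2, Ivy:4, Ola:4, Fay:2, Dee:2
Odd-degree vertices: none (0 total).
With 0 odd-degree vertices and all edges in one connected piece, an Eulerian trail exists.

Yes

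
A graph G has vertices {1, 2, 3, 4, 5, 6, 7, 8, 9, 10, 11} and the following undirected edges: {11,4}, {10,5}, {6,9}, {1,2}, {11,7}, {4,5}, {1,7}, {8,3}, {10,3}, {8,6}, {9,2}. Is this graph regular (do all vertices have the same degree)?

Degrees: 1:2, 2:2, 3:2, 4:2, 5:2, 6:2, 7:2, 8:2, 9:2, 10:2, 11:2
Every vertex has degree 2, so the graph is 2-regular.

Yes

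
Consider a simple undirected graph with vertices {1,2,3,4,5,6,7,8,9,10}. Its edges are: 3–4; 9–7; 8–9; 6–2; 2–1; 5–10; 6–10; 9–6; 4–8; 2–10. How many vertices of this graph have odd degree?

Degrees: 1:1, 2:3, 3:1, 4:2, 5:1, 6:3, 7:1, 8:2, 9:3, 10:3
Odd-degree vertices: 1, 2, 3, 5, 6, 7, 9, 10.

8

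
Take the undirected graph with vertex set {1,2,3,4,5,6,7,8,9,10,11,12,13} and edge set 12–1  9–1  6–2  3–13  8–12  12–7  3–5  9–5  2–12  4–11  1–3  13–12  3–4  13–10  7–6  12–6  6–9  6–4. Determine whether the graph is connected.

Starting from 1 and exploring outward reaches every vertex (1, 3, 12, 9, 13, 4, 5, 6, 2, 8, 7, 10, 11); the graph is connected.

Yes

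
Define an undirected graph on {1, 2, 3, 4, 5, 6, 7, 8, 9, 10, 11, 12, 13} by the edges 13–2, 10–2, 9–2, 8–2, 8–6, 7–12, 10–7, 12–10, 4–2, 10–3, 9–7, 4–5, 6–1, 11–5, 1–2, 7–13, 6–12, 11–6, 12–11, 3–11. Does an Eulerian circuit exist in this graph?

Degrees: 1:2, 2:6, 3:2, 4:2, 5:2, 6:4, 7:4, 8:2, 9:2, 10:4, 11:4, 12:4, 13:2
Every vertex has even degree and the edges form a single connected piece, so an Eulerian circuit exists.

Yes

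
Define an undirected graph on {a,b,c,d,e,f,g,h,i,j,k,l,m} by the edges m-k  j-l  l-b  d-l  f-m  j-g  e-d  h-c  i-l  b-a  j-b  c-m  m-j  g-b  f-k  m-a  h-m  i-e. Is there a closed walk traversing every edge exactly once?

Degrees: a:2, b:4, c:2, d:2, e:2, f:2, g:2, h:2, i:2, j:4, k:2, l:4, m:6
All degrees are even and the non-isolated vertices are connected — an Eulerian circuit exists.

Yes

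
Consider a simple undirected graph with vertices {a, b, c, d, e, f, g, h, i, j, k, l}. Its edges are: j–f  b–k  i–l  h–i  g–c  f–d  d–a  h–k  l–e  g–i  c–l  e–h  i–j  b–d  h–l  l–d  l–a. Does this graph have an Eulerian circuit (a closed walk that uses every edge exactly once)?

Degrees: a:2, b:2, c:2, d:4, e:2, f:2, g:2, h:4, i:4, j:2, k:2, l:6
All degrees are even and the non-isolated vertices are connected — an Eulerian circuit exists.

Yes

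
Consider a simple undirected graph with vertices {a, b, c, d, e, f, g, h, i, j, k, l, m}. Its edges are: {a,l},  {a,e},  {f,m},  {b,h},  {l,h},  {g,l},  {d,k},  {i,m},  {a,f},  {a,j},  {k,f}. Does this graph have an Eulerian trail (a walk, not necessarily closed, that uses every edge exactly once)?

No

Degrees: a:4, b:1, c:0, d:1, e:1, f:3, g:1, h:2, i:1, j:1, k:2, l:3, m:2
Odd-degree vertices: b, d, e, f, g, i, j, l (8 total).
With 8 odd-degree vertices (more than two), no single trail can use every edge.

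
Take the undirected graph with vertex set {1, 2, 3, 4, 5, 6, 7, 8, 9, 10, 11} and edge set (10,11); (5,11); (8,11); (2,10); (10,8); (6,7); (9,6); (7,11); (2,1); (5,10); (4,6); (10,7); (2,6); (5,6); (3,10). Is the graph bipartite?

5-10-11-5 is an odd cycle (length 3), and a bipartite graph can contain only even cycles.

No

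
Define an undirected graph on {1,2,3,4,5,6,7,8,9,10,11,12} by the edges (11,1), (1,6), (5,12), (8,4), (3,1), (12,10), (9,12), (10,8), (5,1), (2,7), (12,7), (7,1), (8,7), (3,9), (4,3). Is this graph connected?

Starting from 1 and exploring outward reaches every vertex (1, 7, 3, 6, 11, 5, 12, 8, 2, 9, 4, 10); the graph is connected.

Yes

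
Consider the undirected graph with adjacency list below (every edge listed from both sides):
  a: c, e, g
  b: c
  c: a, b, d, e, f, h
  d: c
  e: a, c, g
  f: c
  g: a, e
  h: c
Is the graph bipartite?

No

a-e-c-a is an odd cycle (length 3), and a bipartite graph can contain only even cycles.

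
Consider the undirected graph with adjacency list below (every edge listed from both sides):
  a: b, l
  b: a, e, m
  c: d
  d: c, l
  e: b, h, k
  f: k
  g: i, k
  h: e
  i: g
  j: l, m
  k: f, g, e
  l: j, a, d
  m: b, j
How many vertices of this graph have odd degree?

8

Degrees: a:2, b:3, c:1, d:2, e:3, f:1, g:2, h:1, i:1, j:2, k:3, l:3, m:2
Odd-degree vertices: b, c, e, f, h, i, k, l.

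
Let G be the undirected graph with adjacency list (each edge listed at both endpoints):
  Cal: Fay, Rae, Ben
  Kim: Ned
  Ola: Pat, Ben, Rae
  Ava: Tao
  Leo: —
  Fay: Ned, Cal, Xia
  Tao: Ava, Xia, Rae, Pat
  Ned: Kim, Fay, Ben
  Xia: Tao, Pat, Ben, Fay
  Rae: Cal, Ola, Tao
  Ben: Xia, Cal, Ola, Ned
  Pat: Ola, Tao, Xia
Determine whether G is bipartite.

The cycle Xia-Tao-Pat-Xia has length 3, which is odd, so the graph is not bipartite.

No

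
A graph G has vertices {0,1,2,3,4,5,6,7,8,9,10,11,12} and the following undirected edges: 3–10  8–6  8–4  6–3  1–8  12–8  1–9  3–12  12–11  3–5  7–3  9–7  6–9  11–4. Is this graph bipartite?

Yes

Partition the vertices as {0, 2, 3, 8, 9, 11} vs {1, 4, 5, 6, 7, 10, 12}. Each listed edge has one endpoint in each part, so the graph is bipartite.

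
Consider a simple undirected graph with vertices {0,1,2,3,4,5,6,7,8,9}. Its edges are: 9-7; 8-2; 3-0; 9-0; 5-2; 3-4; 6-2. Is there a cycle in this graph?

The graph has 10 vertices, 7 edges, and 3 connected components.
Since 7 = 10 - 3, the graph is a forest and contains no cycle.

No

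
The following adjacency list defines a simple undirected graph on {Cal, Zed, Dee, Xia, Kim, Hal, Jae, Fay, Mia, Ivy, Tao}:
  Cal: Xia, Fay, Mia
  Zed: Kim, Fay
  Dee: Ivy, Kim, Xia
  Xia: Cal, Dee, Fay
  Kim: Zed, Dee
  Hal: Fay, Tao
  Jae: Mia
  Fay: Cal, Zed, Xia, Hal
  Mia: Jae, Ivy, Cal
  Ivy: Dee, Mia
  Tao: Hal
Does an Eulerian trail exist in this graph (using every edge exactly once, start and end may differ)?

No

Degrees: Cal:3, Zed:2, Dee:3, Xia:3, Kim:2, Hal:2, Jae:1, Fay:4, Mia:3, Ivy:2, Tao:1
Odd-degree vertices: Cal, Dee, Xia, Jae, Mia, Tao (6 total).
An Eulerian trail requires 0 or 2 odd-degree vertices; here there are 6.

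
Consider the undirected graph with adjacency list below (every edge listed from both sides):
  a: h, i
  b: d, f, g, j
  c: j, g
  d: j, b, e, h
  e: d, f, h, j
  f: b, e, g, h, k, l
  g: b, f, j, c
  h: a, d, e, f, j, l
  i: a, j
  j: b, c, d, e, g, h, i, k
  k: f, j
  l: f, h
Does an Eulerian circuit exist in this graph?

Degrees: a:2, b:4, c:2, d:4, e:4, f:6, g:4, h:6, i:2, j:8, k:2, l:2
Every vertex has even degree and the edges form a single connected piece, so an Eulerian circuit exists.

Yes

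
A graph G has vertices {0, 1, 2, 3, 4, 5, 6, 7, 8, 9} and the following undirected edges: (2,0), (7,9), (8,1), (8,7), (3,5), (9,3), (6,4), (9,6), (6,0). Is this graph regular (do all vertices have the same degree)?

No

Degrees: 0:2, 1:1, 2:1, 3:2, 4:1, 5:1, 6:3, 7:2, 8:2, 9:3
Vertex 1 has degree 1 while 6 has degree 3, so the graph is not regular.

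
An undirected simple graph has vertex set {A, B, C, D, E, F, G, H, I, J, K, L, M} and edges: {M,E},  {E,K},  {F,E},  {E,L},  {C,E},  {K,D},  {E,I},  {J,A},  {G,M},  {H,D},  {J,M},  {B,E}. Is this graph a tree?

Yes

|V| = 13, |E| = 12.
It is connected with exactly 12 edges, hence acyclic — it is a tree.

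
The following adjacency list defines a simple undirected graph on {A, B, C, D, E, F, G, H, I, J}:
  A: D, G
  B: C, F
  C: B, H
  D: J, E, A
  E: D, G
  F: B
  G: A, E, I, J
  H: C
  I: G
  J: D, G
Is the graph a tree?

No

The graph has 10 vertices and 10 edges.
It splits into 2 components, so it cannot be a tree.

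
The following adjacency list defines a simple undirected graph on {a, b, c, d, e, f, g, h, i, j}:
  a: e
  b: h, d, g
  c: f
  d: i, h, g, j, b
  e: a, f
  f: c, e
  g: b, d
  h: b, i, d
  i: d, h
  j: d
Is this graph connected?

No

Component: {a, c, e, f}
Component: {b, d, g, h, i, j}
No edge joins these 2 groups, so the graph is disconnected.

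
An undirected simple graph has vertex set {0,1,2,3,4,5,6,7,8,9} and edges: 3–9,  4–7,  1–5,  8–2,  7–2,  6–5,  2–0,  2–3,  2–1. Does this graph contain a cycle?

No

|V| = 10, |E| = 9, number of components = 1.
A forest on 10 vertices with 1 component has exactly 9 edges, which matches — so no cycle.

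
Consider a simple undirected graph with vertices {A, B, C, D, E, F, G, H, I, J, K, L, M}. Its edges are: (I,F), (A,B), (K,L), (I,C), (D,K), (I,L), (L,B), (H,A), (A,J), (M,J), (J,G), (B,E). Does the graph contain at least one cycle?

No

The graph has 13 vertices, 12 edges, and 1 connected component.
Since 12 = 13 - 1, the graph is a forest and contains no cycle.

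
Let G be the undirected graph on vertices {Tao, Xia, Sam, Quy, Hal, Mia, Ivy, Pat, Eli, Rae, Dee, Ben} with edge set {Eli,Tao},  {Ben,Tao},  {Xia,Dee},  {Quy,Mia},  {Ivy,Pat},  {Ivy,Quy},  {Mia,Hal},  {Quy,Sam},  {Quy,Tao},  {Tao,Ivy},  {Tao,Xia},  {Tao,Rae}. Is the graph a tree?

The graph has 12 vertices and 12 edges.
A tree on 12 vertices has exactly 11 edges; this graph has 12, so it contains a cycle and is not a tree.

No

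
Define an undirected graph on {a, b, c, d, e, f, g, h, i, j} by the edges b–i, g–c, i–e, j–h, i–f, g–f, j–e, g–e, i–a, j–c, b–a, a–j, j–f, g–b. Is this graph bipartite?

a-b-g-e-j-a is an odd cycle (length 5), and a bipartite graph can contain only even cycles.

No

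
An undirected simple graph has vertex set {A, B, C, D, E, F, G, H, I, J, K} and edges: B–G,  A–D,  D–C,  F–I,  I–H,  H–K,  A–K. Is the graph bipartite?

Yes

Color {D, E, G, I, J, K} black and {A, B, C, F, H} white. No edge joins two same-colored vertices, so the graph is bipartite.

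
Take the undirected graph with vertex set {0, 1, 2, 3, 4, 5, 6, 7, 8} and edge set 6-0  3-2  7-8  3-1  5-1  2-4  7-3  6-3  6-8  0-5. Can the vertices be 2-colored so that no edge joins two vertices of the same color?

No

6-0-5-1-3-6 is an odd cycle (length 5), and a bipartite graph can contain only even cycles.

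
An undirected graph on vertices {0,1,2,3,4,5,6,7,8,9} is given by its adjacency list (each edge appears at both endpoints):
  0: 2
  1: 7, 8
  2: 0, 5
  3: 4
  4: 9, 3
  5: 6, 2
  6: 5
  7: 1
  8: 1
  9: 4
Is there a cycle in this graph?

No

|V| = 10, |E| = 7, number of components = 3.
Since 7 = 10 - 3, the graph is a forest and contains no cycle.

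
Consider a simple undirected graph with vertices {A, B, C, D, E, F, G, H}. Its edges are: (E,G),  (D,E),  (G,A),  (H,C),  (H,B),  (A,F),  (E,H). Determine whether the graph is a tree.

Yes

|V| = 8, |E| = 7.
Connected and |E| = |V| - 1, which characterizes a tree.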